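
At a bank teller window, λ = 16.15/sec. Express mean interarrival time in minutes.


Mean interarrival time = 1/λ = 1/16.15 second = 0.06192 second
In minutes: 0.06192 × 0.0166667 = 0.001032 min

Final: 0.001032 min


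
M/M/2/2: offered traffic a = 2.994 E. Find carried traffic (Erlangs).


B(2,2.994) = 0.528788 (Erlang-B)
Carried load = a(1 − B) = 2.994·(1 − 0.528788) = 2.994·0.471212 = 1.4108 E

Final: 1.4108 Erlangs


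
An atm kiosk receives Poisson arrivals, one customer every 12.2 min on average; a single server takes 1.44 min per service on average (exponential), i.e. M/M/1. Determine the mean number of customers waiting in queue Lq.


λ = 60/12.2 = 4.9180 /hr
μ = 60/1.44 = 41.6667 /hr
ρ = λ/μ = 4.9180/41.6667 = 0.1180
Lq = ρ²/(1−ρ) = 0.01393/0.8820 = 0.01580

Final: 0.01580


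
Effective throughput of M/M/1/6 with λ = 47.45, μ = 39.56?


ρ = 1.1994; P_K = (1−ρ)ρ^6/(1−ρ^7) = 0.230941
λ_eff = λ(1 − P_K) = 47.45·(1 − 0.230941) = 47.45·0.769059 = 36.4918 /hr

Final: 36.4918 /hr


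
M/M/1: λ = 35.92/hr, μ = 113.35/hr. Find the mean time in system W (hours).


W = 1/(μ−λ) = 1/(113.35 − 35.92) = 1/77.43 = 0.01291 hr

Final: 0.01291 hr


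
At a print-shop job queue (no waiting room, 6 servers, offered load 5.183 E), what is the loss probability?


B(c,a) = (a^c/c!) / Σ_{k=0}^{c} a^k/k!
a^6/6! = 26.924941
Σ terms (k=0..6): 1.00000 + 5.18300 + 13.43174 + 23.20558 + 30.06863 + 31.16914 + 26.92494 = 130.983028
B = 26.924941/130.983028 = 0.205561

Final: 0.205561


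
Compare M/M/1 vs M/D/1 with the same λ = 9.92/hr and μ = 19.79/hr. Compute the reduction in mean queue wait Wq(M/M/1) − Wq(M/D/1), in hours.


ρ = 9.92/19.79 = 0.5013
Wq(M/M/1) = ρ/(μ−λ) = 0.5013/9.87 = 0.05079 hr
Wq(M/D/1) = ρ/(2(μ−λ)) = 0.02539 hr
Savings = 0.05079 − 0.02539 = 0.02539 hr

Final: 0.02539 hr


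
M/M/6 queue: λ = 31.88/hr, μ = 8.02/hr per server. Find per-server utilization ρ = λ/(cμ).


ρ = λ/(cμ) = 31.88/(6·8.02) = 31.88/48.12 = 0.6625

Final: 0.6625


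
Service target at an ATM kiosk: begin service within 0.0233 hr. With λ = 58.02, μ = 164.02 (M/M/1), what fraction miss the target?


ρ = 58.02/164.02 = 0.3537
P(Wq > t) = ρ·e^{−(μ−λ)t} = 0.3537·e^{−2.4698}
= 0.3537·0.084602 = 0.029927

Final: 0.029927


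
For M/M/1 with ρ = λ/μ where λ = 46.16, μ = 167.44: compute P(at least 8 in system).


ρ = 46.16/167.44 = 0.2757
P(N ≥ n) = ρ^n = 0.2757^8 = 0.00003336

Final: 0.00003336


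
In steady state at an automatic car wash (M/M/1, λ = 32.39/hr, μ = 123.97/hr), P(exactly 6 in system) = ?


ρ = 32.39/123.97 = 0.2613
P_n = (1−ρ)·ρ^n = (1 − 0.2613)·0.2613^6 = 0.7387·0.0003181 = 0.0002350

Final: 0.0002350


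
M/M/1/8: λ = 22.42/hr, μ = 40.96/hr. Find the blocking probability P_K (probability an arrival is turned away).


ρ = λ/μ = 22.42/40.96 = 0.5474
P_K = (1−ρ)ρ^K/(1−ρ^(K+1)) = (0.4526·0.008058)/(1 − 0.004410)
= 0.003647/0.995590 = 0.003663

Final: 0.003663


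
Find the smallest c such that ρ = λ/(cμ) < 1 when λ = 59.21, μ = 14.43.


Stability requires cμ > λ ⇔ c > λ/μ.
λ/μ = 59.21/14.43 = 4.1033
Minimum integer c = ⌊4.1033⌋ + 1 = 5
Check: 5·14.43 = 72.15 > 59.21, while 4·14.43 = 57.72 ≤ 59.21

Final: 5 servers


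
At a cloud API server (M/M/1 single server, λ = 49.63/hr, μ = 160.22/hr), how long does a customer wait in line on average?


ρ = 49.63/160.22 = 0.3098
Wq = ρ/(μ−λ) = 0.3098/(160.22 − 49.63) = 0.3098/110.59 = 0.002801 hr

Final: 0.002801 hr


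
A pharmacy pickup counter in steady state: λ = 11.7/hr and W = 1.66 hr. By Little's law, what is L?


L = λW = 11.7·1.66 = 19.4220

Final: 19.4220


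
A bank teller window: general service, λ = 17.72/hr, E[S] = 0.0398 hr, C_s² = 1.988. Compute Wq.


ρ = λ·E[S] = 17.72·0.0398 = 0.7053
E[S²] = E[S]²(1+C_s²) = 0.0398²·(1+1.988) = 0.004733
Wq = λ·E[S²]/(2(1−ρ)) = 17.72·0.004733/(2·0.2947) = 0.14228 hr

Final: 0.14228 hr


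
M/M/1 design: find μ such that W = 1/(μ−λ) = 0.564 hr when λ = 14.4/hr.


W = 1/(μ−λ) ⇒ μ − λ = 1/W = 1/0.564 = 1.7730
μ = λ + 1/W = 14.4 + 1.7730 = 16.1730 per hr

Final: 16.1730 /hr


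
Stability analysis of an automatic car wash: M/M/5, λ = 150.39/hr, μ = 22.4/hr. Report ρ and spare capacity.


Total capacity cμ = 5·22.4 = 112.00/hr
ρ = λ/(cμ) = 150.39/112.00 = 1.3428
Stable ⇔ ρ < 1: NO
Spare capacity = cμ − λ = 112.00 − 150.39 = -38.39/hr

Final: ρ = 1.3428; unstable; margin = -38.39/hr


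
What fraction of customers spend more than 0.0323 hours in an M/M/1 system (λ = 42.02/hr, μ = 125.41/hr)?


W ~ Exponential(μ−λ) for M/M/1.
μ − λ = 125.41 − 42.02 = 83.3900
P(W > t) = e^{−(μ−λ)t} = e^{−2.6935} = 0.067644

Final: 0.067644


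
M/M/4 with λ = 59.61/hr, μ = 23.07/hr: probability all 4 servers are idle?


a = λ/μ = 59.61/23.07 = 2.5839; ρ = a/c = 0.6460
Σ_{k=0}^{3} a^k/k! (terms k=0..3) = 1.00000 + 2.58388 + 3.33821 + 2.87517 = 9.79725
Tail: a^4/(4!(1−ρ)) = 44.57446/(24·0.3540) = 5.24606
P₀ = 1/(9.79725 + 5.24606) = 1/15.04331 = 0.066475

Final: 0.066475


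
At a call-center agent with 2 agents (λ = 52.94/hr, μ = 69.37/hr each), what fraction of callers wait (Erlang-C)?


a = λ/μ = 0.7632; ρ = a/2 = 0.3816
P₀ = 0.447621 (from M/M/c formula)
C(c,a) = [a^c/(c!(1−ρ))]·P₀ = [0.58240/(2·0.6184)]·0.447621
= 0.47088·0.447621 = 0.210775

Final: 0.210775


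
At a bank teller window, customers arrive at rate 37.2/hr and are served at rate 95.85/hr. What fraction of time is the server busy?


ρ = λ/μ = 37.2/95.85 = 0.3881

Final: 0.3881


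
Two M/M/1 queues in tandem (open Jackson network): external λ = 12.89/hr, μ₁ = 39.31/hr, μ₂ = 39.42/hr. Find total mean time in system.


Each node sees arrival rate λ = 12.89/hr (tandem ⇒ throughput preserved).
W₁ = 1/(μ₁−λ) = 1/(39.31−12.89) = 0.03785 hr
W₂ = 1/(μ₂−λ) = 1/(39.42−12.89) = 0.03769 hr
W_total = W₁ + W₂ = 0.03785 + 0.03769 = 0.07554 hr

Final: 0.07554 hr


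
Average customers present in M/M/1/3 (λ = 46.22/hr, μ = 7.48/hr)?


ρ = 46.22/7.48 = 6.1791
L = ρ[1 − (K+1)ρ^K + Kρ^(K+1)] / [(1−ρ)(1−ρ^(K+1))]
Numerator: 6.1791·(1 − 4·235.931012 + 3·1457.851786) = 21199.602028
Denominator: (-5.1791)·(-1456.851786) = 7545.245745
L = 21199.602028/7545.245745 = 2.8097

Final: 2.8097


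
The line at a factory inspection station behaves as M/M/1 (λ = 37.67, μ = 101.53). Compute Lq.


ρ = 37.67/101.53 = 0.3710
Lq = ρ²/(1−ρ) = 0.1377/0.6290 = 0.2189

Final: 0.2189


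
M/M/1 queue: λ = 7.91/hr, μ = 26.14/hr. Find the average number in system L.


ρ = λ/μ = 7.91/26.14 = 0.3026
L = ρ/(1−ρ) = 0.3026/(1 − 0.3026) = 0.3026/0.6974 = 0.4339

Final: 0.4339


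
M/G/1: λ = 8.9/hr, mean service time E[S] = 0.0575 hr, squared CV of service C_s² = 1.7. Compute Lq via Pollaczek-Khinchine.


ρ = λ·E[S] = 8.9·0.0575 = 0.5118
Lq = ρ²(1+C_s²)/(2(1−ρ)) = 0.2619·(1+1.7)/(2·0.4882)
= 0.2619·2.7000/0.9765 = 0.72411

Final: 0.72411


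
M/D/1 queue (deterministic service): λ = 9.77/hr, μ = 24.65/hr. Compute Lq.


ρ = 9.77/24.65 = 0.3963
M/D/1: Lq = ρ²/(2(1−ρ)) = 0.1571/(2·0.6037) = 0.13012

Final: 0.13012


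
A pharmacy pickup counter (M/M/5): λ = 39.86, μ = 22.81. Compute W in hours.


a = 1.7475; ρ = 0.3495; P₀ = 0.173581
Lq = P₀·a^c·ρ/(c!(1−ρ)²) = 0.01947
Wq = Lq/λ = 0.01947/39.86 = 0.0004884 hr
W = Wq + 1/μ = 0.0004884 + 0.04384 = 0.04433 hr

Final: 0.04433 hr


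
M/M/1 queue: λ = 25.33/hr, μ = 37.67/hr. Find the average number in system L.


ρ = λ/μ = 25.33/37.67 = 0.6724
L = ρ/(1−ρ) = 0.6724/(1 − 0.6724) = 0.6724/0.3276 = 2.0527

Final: 2.0527


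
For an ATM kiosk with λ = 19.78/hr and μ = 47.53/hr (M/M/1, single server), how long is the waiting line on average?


ρ = 19.78/47.53 = 0.4162
Lq = ρ²/(1−ρ) = 0.1732/0.5838 = 0.2966

Final: 0.2966


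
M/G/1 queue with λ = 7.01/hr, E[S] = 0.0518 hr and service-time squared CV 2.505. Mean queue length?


ρ = λ·E[S] = 7.01·0.0518 = 0.3631
Lq = ρ²(1+C_s²)/(2(1−ρ)) = 0.1319·(1+2.505)/(2·0.6369)
= 0.1319·3.5050/1.2738 = 0.36282

Final: 0.36282


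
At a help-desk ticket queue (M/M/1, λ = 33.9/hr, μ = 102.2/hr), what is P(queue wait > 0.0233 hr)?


ρ = 33.9/102.2 = 0.3317
P(Wq > t) = ρ·e^{−(μ−λ)t} = 0.3317·e^{−1.5914}
= 0.3317·0.203642 = 0.067549

Final: 0.067549


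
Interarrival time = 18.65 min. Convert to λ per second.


λ = 1/(interarrival time) in consistent units.
1 second = 0.0166667 min, so λ = 0.0166667/18.65 = 0.0008937 per second

Final: 0.0008937 /sec


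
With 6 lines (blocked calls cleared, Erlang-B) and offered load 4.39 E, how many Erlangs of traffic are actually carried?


B(6,4.39) = 0.145917 (Erlang-B)
Carried load = a(1 − B) = 4.39·(1 − 0.145917) = 4.39·0.854083 = 3.7494 E

Final: 3.7494 Erlangs


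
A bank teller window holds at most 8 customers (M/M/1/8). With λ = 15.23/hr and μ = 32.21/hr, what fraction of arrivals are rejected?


ρ = λ/μ = 15.23/32.21 = 0.4728
P_K = (1−ρ)ρ^K/(1−ρ^(K+1)) = (0.5272·0.002498)/(1 − 0.001181)
= 0.001317/0.998819 = 0.001319

Final: 0.001319


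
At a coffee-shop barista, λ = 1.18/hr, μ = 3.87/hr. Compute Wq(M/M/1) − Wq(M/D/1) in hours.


ρ = 1.18/3.87 = 0.3049
Wq(M/M/1) = ρ/(μ−λ) = 0.3049/2.69 = 0.11335 hr
Wq(M/D/1) = ρ/(2(μ−λ)) = 0.05667 hr
Savings = 0.11335 − 0.05667 = 0.05667 hr

Final: 0.05667 hr


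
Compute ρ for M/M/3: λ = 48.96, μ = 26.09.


ρ = λ/(cμ) = 48.96/(3·26.09) = 48.96/78.27 = 0.6255

Final: 0.6255


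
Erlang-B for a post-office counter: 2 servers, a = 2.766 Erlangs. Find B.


B(c,a) = (a^c/c!) / Σ_{k=0}^{c} a^k/k!
a^2/2! = 3.825378
Σ terms (k=0..2): 1.00000 + 2.76600 + 3.82538 = 7.591378
B = 3.825378/7.591378 = 0.503911

Final: 0.503911


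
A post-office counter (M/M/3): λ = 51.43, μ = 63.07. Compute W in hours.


a = 0.8154; ρ = 0.2718; P₀ = 0.440137
Lq = P₀·a^c·ρ/(c!(1−ρ)²) = 0.02039
Wq = Lq/λ = 0.02039/51.43 = 0.0003965 hr
W = Wq + 1/μ = 0.0003965 + 0.01586 = 0.01625 hr

Final: 0.01625 hr


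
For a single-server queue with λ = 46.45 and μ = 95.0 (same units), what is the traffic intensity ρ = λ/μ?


ρ = λ/μ = 46.45/95.0 = 0.4889

Final: 0.4889


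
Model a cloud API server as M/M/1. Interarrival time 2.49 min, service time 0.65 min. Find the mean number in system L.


λ = 60/2.49 = 24.0964 /hr
μ = 60/0.65 = 92.3077 /hr
ρ = λ/μ = 24.0964/92.3077 = 0.2610
L = ρ/(1−ρ) = 0.2610/0.7390 = 0.3533

Final: 0.3533


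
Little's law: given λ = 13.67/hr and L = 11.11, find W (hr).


W = L/λ = 11.11/13.67 = 0.8127 hr

Final: 0.8127 hr


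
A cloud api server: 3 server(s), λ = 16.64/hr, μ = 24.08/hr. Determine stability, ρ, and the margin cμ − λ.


Total capacity cμ = 3·24.08 = 72.24/hr
ρ = λ/(cμ) = 16.64/72.24 = 0.2303
Stable ⇔ ρ < 1: YES
Spare capacity = cμ − λ = 72.24 − 16.64 = 55.60/hr

Final: ρ = 0.2303; stable; margin = 55.60/hr


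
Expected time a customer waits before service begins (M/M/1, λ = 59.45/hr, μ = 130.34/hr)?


ρ = 59.45/130.34 = 0.4561
Wq = ρ/(μ−λ) = 0.4561/(130.34 − 59.45) = 0.4561/70.89 = 0.006434 hr

Final: 0.006434 hr


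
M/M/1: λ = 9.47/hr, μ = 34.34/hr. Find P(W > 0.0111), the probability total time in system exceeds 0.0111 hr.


W ~ Exponential(μ−λ) for M/M/1.
μ − λ = 34.34 − 9.47 = 24.8700
P(W > t) = e^{−(μ−λ)t} = e^{−0.2761} = 0.758770

Final: 0.758770


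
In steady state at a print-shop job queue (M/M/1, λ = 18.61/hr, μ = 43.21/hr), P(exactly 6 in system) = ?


ρ = 18.61/43.21 = 0.4307
P_n = (1−ρ)·ρ^n = (1 − 0.4307)·0.4307^6 = 0.5693·0.006382 = 0.003633

Final: 0.003633


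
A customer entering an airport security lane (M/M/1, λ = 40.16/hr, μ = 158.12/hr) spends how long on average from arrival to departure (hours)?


W = 1/(μ−λ) = 1/(158.12 − 40.16) = 1/117.96 = 0.008477 hr

Final: 0.008477 hr


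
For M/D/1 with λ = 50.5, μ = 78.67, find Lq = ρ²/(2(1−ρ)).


ρ = 50.5/78.67 = 0.6419
M/D/1: Lq = ρ²/(2(1−ρ)) = 0.4121/(2·0.3581) = 0.57538

Final: 0.57538


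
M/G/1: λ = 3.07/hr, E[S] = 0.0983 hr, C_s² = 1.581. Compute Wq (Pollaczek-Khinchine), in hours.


ρ = λ·E[S] = 3.07·0.0983 = 0.3018
E[S²] = E[S]²(1+C_s²) = 0.0983²·(1+1.581) = 0.024940
Wq = λ·E[S²]/(2(1−ρ)) = 3.07·0.024940/(2·0.6982) = 0.05483 hr

Final: 0.05483 hr


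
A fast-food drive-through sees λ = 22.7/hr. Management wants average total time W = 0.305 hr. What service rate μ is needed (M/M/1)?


W = 1/(μ−λ) ⇒ μ − λ = 1/W = 1/0.305 = 3.2787
μ = λ + 1/W = 22.7 + 3.2787 = 25.9787 per hr

Final: 25.9787 /hr


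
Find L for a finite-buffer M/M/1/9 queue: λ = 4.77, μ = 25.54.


ρ = 4.77/25.54 = 0.1868
L = ρ[1 − (K+1)ρ^K + Kρ^(K+1)] / [(1−ρ)(1−ρ^(K+1))]
Numerator: 0.1868·(1 − 10·0.0000002765 + 9·0.00000005164) = 0.186765
Denominator: (0.8132)·(1.000000) = 0.813234
L = 0.186765/0.813234 = 0.2297

Final: 0.2297


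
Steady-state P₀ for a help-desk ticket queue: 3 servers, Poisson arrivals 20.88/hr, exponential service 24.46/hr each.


a = λ/μ = 20.88/24.46 = 0.8536; ρ = a/c = 0.2845
Σ_{k=0}^{2} a^k/k! (terms k=0..2) = 1.00000 + 0.85364 + 0.36435 = 2.21799
Tail: a^3/(3!(1−ρ)) = 0.62205/(6·0.7155) = 0.14491
P₀ = 1/(2.21799 + 0.14491) = 1/2.36289 = 0.423210

Final: 0.423210


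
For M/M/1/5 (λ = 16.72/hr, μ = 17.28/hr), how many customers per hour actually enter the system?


ρ = 0.9676; P_K = (1−ρ)ρ^5/(1−ρ^6) = 0.153247
λ_eff = λ(1 − P_K) = 16.72·(1 − 0.153247) = 16.72·0.846753 = 14.1577 /hr

Final: 14.1577 /hr


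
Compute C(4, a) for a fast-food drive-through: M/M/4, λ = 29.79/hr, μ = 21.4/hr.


a = λ/μ = 1.3921; ρ = a/4 = 0.3480
P₀ = 0.246881 (from M/M/c formula)
C(c,a) = [a^c/(c!(1−ρ))]·P₀ = [3.75515/(24·0.6520)]·0.246881
= 0.23998·0.246881 = 0.059247

Final: 0.059247


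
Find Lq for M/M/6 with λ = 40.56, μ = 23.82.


a = λ/μ = 1.7028; ρ = a/6 = 0.2838
P₀ = 0.182078
Lq = P₀·a^c·ρ / (c!·(1−ρ)²) = 0.182078·24.37458·0.2838/(720·0.51295)
= 0.003410

Final: 0.003410


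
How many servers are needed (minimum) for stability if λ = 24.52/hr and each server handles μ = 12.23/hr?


Stability requires cμ > λ ⇔ c > λ/μ.
λ/μ = 24.52/12.23 = 2.0049
Minimum integer c = ⌊2.0049⌋ + 1 = 3
Check: 3·12.23 = 36.69 > 24.52, while 2·12.23 = 24.46 ≤ 24.52

Final: 3 servers


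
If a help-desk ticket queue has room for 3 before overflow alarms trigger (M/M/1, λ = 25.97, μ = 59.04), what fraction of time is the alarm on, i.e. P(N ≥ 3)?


ρ = 25.97/59.04 = 0.4399
P(N ≥ n) = ρ^n = 0.4399^3 = 0.085109

Final: 0.085109


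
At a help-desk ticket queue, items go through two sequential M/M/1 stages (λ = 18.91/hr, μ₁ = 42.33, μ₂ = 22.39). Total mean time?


Each node sees arrival rate λ = 18.91/hr (tandem ⇒ throughput preserved).
W₁ = 1/(μ₁−λ) = 1/(42.33−18.91) = 0.04270 hr
W₂ = 1/(μ₂−λ) = 1/(22.39−18.91) = 0.28736 hr
W_total = W₁ + W₂ = 0.04270 + 0.28736 = 0.33005 hr

Final: 0.33005 hr


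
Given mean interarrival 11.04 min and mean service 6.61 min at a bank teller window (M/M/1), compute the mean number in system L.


λ = 60/11.04 = 5.4348 /hr
μ = 60/6.61 = 9.0772 /hr
ρ = λ/μ = 5.4348/9.0772 = 0.5987
L = ρ/(1−ρ) = 0.5987/0.4013 = 1.4921

Final: 1.4921


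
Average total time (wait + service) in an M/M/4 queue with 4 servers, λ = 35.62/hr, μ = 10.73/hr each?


a = 3.3197; ρ = 0.8299; P₀ = 0.021892
Lq = P₀·a^c·ρ/(c!(1−ρ)²) = 3.17809
Wq = Lq/λ = 3.17809/35.62 = 0.08922 hr
W = Wq + 1/μ = 0.08922 + 0.09320 = 0.18242 hr

Final: 0.18242 hr


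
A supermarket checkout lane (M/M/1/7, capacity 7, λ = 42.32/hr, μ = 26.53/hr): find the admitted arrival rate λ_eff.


ρ = 1.5952; P_K = (1−ρ)ρ^7/(1−ρ^8) = 0.382227
λ_eff = λ(1 − P_K) = 42.32·(1 − 0.382227) = 42.32·0.617773 = 26.1442 /hr

Final: 26.1442 /hr


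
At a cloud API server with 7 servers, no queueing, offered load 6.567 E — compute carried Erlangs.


B(7,6.567) = 0.221644 (Erlang-B)
Carried load = a(1 − B) = 6.567·(1 − 0.221644) = 6.567·0.778356 = 5.1115 E

Final: 5.1115 Erlangs


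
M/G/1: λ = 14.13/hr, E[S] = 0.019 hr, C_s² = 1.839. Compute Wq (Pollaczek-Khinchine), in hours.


ρ = λ·E[S] = 14.13·0.019 = 0.2685
E[S²] = E[S]²(1+C_s²) = 0.019²·(1+1.839) = 0.001025
Wq = λ·E[S²]/(2(1−ρ)) = 14.13·0.001025/(2·0.7315) = 0.009898 hr

Final: 0.009898 hr


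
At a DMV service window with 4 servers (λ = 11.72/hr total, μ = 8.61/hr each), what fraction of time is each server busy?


ρ = λ/(cμ) = 11.72/(4·8.61) = 11.72/34.44 = 0.3403

Final: 0.3403


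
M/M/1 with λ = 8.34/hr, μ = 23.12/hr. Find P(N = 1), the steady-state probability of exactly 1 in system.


ρ = 8.34/23.12 = 0.3607
P_n = (1−ρ)·ρ^n = (1 − 0.3607)·0.3607^1 = 0.6393·0.360727 = 0.230603

Final: 0.230603


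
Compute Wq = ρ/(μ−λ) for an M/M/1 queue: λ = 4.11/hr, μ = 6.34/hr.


ρ = 4.11/6.34 = 0.6483
Wq = ρ/(μ−λ) = 0.6483/(6.34 − 4.11) = 0.6483/2.23 = 0.2907 hr

Final: 0.2907 hr


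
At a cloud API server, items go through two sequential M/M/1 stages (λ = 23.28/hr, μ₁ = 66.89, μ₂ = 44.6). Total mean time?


Each node sees arrival rate λ = 23.28/hr (tandem ⇒ throughput preserved).
W₁ = 1/(μ₁−λ) = 1/(66.89−23.28) = 0.02293 hr
W₂ = 1/(μ₂−λ) = 1/(44.6−23.28) = 0.04690 hr
W_total = W₁ + W₂ = 0.02293 + 0.04690 = 0.06983 hr

Final: 0.06983 hr


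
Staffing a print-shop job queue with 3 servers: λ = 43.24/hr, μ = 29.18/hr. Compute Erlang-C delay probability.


a = λ/μ = 1.4818; ρ = a/3 = 0.4939
P₀ = 0.214989 (from M/M/c formula)
C(c,a) = [a^c/(c!(1−ρ))]·P₀ = [3.25388/(6·0.5061)]·0.214989
= 1.07165·0.214989 = 0.230393

Final: 0.230393


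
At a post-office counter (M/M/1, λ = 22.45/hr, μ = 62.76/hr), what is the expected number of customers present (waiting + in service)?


ρ = λ/μ = 22.45/62.76 = 0.3577
L = ρ/(1−ρ) = 0.3577/(1 − 0.3577) = 0.3577/0.6423 = 0.5569

Final: 0.5569


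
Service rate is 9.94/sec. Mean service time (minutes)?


Mean service time = 1/μ = 1/9.94 second = 0.10060 second
In minutes: 0.10060 × 0.0166667 = 0.001677 min

Final: 0.001677 min


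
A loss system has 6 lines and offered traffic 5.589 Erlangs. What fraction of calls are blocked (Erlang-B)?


B(c,a) = (a^c/c!) / Σ_{k=0}^{c} a^k/k!
a^6/6! = 42.332329
Σ terms (k=0..6): 1.00000 + 5.58900 + 15.61846 + 29.09719 + 40.65605 + 45.44533 + 42.33233 = 179.738367
B = 42.332329/179.738367 = 0.235522

Final: 0.235522


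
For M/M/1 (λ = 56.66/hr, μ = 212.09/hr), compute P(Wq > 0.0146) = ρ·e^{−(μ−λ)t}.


ρ = 56.66/212.09 = 0.2672
P(Wq > t) = ρ·e^{−(μ−λ)t} = 0.2672·e^{−2.2693}
= 0.2672·0.103387 = 0.027620

Final: 0.027620


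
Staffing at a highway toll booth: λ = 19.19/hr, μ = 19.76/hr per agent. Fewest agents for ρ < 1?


Stability requires cμ > λ ⇔ c > λ/μ.
λ/μ = 19.19/19.76 = 0.9712
Minimum integer c = ⌊0.9712⌋ + 1 = 1
Check: 1·19.76 = 19.76 > 19.19, while 0·19.76 = 0.00 ≤ 19.19

Final: 1 servers


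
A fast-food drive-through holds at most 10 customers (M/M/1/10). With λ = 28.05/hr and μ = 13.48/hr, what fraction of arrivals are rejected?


ρ = λ/μ = 28.05/13.48 = 2.0809
P_K = (1−ρ)ρ^K/(1−ρ^(K+1)) = (-1.0809·1522.052855)/(1 − 3167.179716)
= -1645.126861/-3166.179716 = 0.519594

Final: 0.519594


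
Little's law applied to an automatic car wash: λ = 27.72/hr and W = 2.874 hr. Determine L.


L = λW = 27.72·2.874 = 79.6673

Final: 79.6673


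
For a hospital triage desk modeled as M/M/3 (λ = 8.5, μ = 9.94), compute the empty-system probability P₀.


a = λ/μ = 8.5/9.94 = 0.8551; ρ = a/c = 0.2850
Σ_{k=0}^{2} a^k/k! (terms k=0..2) = 1.00000 + 0.85513 + 0.36562 = 2.22076
Tail: a^3/(3!(1−ρ)) = 0.62531/(6·0.7150) = 0.14577
P₀ = 1/(2.22076 + 0.14577) = 1/2.36652 = 0.422561

Final: 0.422561


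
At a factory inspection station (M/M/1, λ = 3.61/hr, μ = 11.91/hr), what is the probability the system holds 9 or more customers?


ρ = 3.61/11.91 = 0.3031
P(N ≥ n) = ρ^n = 0.3031^9 = 0.00002160

Final: 0.00002160


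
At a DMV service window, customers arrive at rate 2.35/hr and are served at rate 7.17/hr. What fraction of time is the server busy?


ρ = λ/μ = 2.35/7.17 = 0.3278

Final: 0.3278


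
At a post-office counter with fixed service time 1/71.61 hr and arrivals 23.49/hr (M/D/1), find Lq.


ρ = 23.49/71.61 = 0.3280
M/D/1: Lq = ρ²/(2(1−ρ)) = 0.1076/(2·0.6720) = 0.08006

Final: 0.08006


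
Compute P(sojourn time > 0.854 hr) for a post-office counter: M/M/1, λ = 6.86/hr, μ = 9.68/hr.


W ~ Exponential(μ−λ) for M/M/1.
μ − λ = 9.68 − 6.86 = 2.8200
P(W > t) = e^{−(μ−λ)t} = e^{−2.4083} = 0.089970

Final: 0.089970


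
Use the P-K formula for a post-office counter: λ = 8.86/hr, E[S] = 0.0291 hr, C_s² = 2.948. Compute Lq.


ρ = λ·E[S] = 8.86·0.0291 = 0.2578
Lq = ρ²(1+C_s²)/(2(1−ρ)) = 0.06647·(1+2.948)/(2·0.7422)
= 0.06647·3.9480/1.4843 = 0.17681

Final: 0.17681


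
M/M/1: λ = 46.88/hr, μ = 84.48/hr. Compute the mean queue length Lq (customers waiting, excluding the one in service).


ρ = 46.88/84.48 = 0.5549
Lq = ρ²/(1−ρ) = 0.3079/0.4451 = 0.6919

Final: 0.6919


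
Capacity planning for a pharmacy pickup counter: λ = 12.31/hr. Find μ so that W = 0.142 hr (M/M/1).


W = 1/(μ−λ) ⇒ μ − λ = 1/W = 1/0.142 = 7.0423
μ = λ + 1/W = 12.31 + 7.0423 = 19.3523 per hr

Final: 19.3523 /hr


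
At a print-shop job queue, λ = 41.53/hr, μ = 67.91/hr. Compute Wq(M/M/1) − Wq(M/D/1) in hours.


ρ = 41.53/67.91 = 0.6115
Wq(M/M/1) = ρ/(μ−λ) = 0.6115/26.38 = 0.02318 hr
Wq(M/D/1) = ρ/(2(μ−λ)) = 0.01159 hr
Savings = 0.02318 − 0.01159 = 0.01159 hr

Final: 0.01159 hr


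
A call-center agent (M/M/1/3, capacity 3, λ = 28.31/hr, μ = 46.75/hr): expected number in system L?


ρ = 28.31/46.75 = 0.6056
L = ρ[1 − (K+1)ρ^K + Kρ^(K+1)] / [(1−ρ)(1−ρ^(K+1))]
Numerator: 0.6056·(1 − 4·0.222062 + 3·0.134472) = 0.311966
Denominator: (0.3944)·(0.865528) = 0.341397
L = 0.311966/0.341397 = 0.9138

Final: 0.9138


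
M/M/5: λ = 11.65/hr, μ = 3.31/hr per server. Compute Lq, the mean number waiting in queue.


a = λ/μ = 3.5196; ρ = a/5 = 0.7039
P₀ = 0.025267
Lq = P₀·a^c·ρ / (c!·(1−ρ)²) = 0.025267·540.11925·0.7039/(120·0.08766)
= 0.91327

Final: 0.91327


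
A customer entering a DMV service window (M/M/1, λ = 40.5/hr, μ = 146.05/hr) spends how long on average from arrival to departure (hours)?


W = 1/(μ−λ) = 1/(146.05 − 40.5) = 1/105.55 = 0.009474 hr

Final: 0.009474 hr


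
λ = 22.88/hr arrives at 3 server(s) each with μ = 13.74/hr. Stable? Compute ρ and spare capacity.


Total capacity cμ = 3·13.74 = 41.22/hr
ρ = λ/(cμ) = 22.88/41.22 = 0.5551
Stable ⇔ ρ < 1: YES
Spare capacity = cμ − λ = 41.22 − 22.88 = 18.34/hr

Final: ρ = 0.5551; stable; margin = 18.34/hr


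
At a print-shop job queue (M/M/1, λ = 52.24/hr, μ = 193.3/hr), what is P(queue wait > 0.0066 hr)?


ρ = 52.24/193.3 = 0.2703
P(Wq > t) = ρ·e^{−(μ−λ)t} = 0.2703·e^{−0.9310}
= 0.2703·0.394161 = 0.106523

Final: 0.106523


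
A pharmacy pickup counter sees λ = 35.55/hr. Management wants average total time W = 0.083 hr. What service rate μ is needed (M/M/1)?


W = 1/(μ−λ) ⇒ μ − λ = 1/W = 1/0.083 = 12.0482
μ = λ + 1/W = 35.55 + 12.0482 = 47.5982 per hr

Final: 47.5982 /hr


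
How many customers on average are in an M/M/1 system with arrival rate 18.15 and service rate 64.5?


ρ = λ/μ = 18.15/64.5 = 0.2814
L = ρ/(1−ρ) = 0.2814/(1 − 0.2814) = 0.2814/0.7186 = 0.3916

Final: 0.3916


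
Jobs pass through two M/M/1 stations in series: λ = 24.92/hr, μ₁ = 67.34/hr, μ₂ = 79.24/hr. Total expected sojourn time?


Each node sees arrival rate λ = 24.92/hr (tandem ⇒ throughput preserved).
W₁ = 1/(μ₁−λ) = 1/(67.34−24.92) = 0.02357 hr
W₂ = 1/(μ₂−λ) = 1/(79.24−24.92) = 0.01841 hr
W_total = W₁ + W₂ = 0.02357 + 0.01841 = 0.04198 hr

Final: 0.04198 hr


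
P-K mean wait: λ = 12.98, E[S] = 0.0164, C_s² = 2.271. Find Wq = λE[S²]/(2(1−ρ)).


ρ = λ·E[S] = 12.98·0.0164 = 0.2129
E[S²] = E[S]²(1+C_s²) = 0.0164²·(1+2.271) = 0.0008798
Wq = λ·E[S²]/(2(1−ρ)) = 12.98·0.0008798/(2·0.7871) = 0.007254 hr

Final: 0.007254 hr


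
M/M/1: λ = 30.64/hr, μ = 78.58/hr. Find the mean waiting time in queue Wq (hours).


ρ = 30.64/78.58 = 0.3899
Wq = ρ/(μ−λ) = 0.3899/(78.58 − 30.64) = 0.3899/47.94 = 0.008134 hr

Final: 0.008134 hr


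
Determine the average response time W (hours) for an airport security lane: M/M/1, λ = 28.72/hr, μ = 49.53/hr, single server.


W = 1/(μ−λ) = 1/(49.53 − 28.72) = 1/20.81 = 0.04805 hr

Final: 0.04805 hr


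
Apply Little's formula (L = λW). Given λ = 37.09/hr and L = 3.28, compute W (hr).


W = L/λ = 3.28/37.09 = 0.08843 hr

Final: 0.08843 hr


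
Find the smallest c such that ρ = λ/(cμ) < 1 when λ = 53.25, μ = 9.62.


Stability requires cμ > λ ⇔ c > λ/μ.
λ/μ = 53.25/9.62 = 5.5353
Minimum integer c = ⌊5.5353⌋ + 1 = 6
Check: 6·9.62 = 57.72 > 53.25, while 5·9.62 = 48.10 ≤ 53.25

Final: 6 servers


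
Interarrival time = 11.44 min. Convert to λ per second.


λ = 1/(interarrival time) in consistent units.
1 second = 0.0166667 min, so λ = 0.0166667/11.44 = 0.001457 per second

Final: 0.001457 /sec


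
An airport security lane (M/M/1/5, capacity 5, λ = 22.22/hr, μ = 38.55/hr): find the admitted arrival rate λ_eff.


ρ = 0.5764; P_K = (1−ρ)ρ^5/(1−ρ^6) = 0.027976
λ_eff = λ(1 − P_K) = 22.22·(1 − 0.027976) = 22.22·0.972024 = 21.5984 /hr

Final: 21.5984 /hr


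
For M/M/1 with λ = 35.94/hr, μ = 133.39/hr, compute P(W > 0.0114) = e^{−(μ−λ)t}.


W ~ Exponential(μ−λ) for M/M/1.
μ − λ = 133.39 − 35.94 = 97.4500
P(W > t) = e^{−(μ−λ)t} = e^{−1.1109} = 0.329253

Final: 0.329253


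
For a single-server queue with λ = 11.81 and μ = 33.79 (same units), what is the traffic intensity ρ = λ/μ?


ρ = λ/μ = 11.81/33.79 = 0.3495

Final: 0.3495


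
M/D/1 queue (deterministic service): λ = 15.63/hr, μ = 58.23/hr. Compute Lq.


ρ = 15.63/58.23 = 0.2684
M/D/1: Lq = ρ²/(2(1−ρ)) = 0.07205/(2·0.7316) = 0.04924

Final: 0.04924


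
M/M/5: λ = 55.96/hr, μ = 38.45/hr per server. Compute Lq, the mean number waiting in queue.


a = λ/μ = 1.4554; ρ = a/5 = 0.2911
P₀ = 0.232992
Lq = P₀·a^c·ρ / (c!·(1−ρ)²) = 0.232992·6.52990·0.2911/(120·0.50257)
= 0.007343

Final: 0.007343


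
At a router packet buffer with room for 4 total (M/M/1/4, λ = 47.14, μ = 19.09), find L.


ρ = 47.14/19.09 = 2.4694
L = ρ[1 − (K+1)ρ^K + Kρ^(K+1)] / [(1−ρ)(1−ρ^(K+1))]
Numerator: 2.4694·(1 − 5·37.182159 + 4·91.815975) = 450.294678
Denominator: (-1.4694)·(-90.815975) = 133.440969
L = 450.294678/133.440969 = 3.3745

Final: 3.3745


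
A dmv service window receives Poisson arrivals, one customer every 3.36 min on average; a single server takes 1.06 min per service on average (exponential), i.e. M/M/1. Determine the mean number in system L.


λ = 60/3.36 = 17.8571 /hr
μ = 60/1.06 = 56.6038 /hr
ρ = λ/μ = 17.8571/56.6038 = 0.3155
L = ρ/(1−ρ) = 0.3155/0.6845 = 0.4609

Final: 0.4609


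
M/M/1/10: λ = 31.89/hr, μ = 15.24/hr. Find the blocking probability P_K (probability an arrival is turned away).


ρ = λ/μ = 31.89/15.24 = 2.0925
P_K = (1−ρ)ρ^K/(1−ρ^(K+1)) = (-1.0925·1609.516830)/(1 − 3367.945651)
= -1758.428821/-3366.945651 = 0.522262

Final: 0.522262


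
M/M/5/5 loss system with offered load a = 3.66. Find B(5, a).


B(c,a) = (a^c/c!) / Σ_{k=0}^{c} a^k/k!
a^5/5! = 5.472984
Σ terms (k=0..5): 1.00000 + 3.66000 + 6.69780 + 8.17132 + 7.47675 + 5.47298 = 32.478854
B = 5.472984/32.478854 = 0.168509

Final: 0.168509


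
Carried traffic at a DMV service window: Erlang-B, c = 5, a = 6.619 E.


B(5,6.619) = 0.401481 (Erlang-B)
Carried load = a(1 − B) = 6.619·(1 − 0.401481) = 6.619·0.598519 = 3.9616 E

Final: 3.9616 Erlangs


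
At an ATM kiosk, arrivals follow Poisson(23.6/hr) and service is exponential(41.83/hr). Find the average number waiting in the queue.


ρ = 23.6/41.83 = 0.5642
Lq = ρ²/(1−ρ) = 0.3183/0.4358 = 0.7304

Final: 0.7304


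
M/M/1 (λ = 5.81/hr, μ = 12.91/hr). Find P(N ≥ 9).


ρ = 5.81/12.91 = 0.4500
P(N ≥ n) = ρ^n = 0.4500^9 = 0.0007573

Final: 0.0007573


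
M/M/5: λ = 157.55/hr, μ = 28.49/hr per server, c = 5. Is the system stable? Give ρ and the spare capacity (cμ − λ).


Total capacity cμ = 5·28.49 = 142.45/hr
ρ = λ/(cμ) = 157.55/142.45 = 1.1060
Stable ⇔ ρ < 1: NO
Spare capacity = cμ − λ = 142.45 − 157.55 = -15.10/hr

Final: ρ = 1.1060; unstable; margin = -15.10/hr


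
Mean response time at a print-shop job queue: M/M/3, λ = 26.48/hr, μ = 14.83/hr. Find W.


a = 1.7856; ρ = 0.5952; P₀ = 0.148731
Lq = P₀·a^c·ρ/(c!(1−ρ)²) = 0.51255
Wq = Lq/λ = 0.51255/26.48 = 0.01936 hr
W = Wq + 1/μ = 0.01936 + 0.06743 = 0.08679 hr

Final: 0.08679 hr


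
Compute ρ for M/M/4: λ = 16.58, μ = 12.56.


ρ = λ/(cμ) = 16.58/(4·12.56) = 16.58/50.24 = 0.3300

Final: 0.3300


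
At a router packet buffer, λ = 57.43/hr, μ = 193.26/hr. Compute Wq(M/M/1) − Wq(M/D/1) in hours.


ρ = 57.43/193.26 = 0.2972
Wq(M/M/1) = ρ/(μ−λ) = 0.2972/135.83 = 0.002188 hr
Wq(M/D/1) = ρ/(2(μ−λ)) = 0.001094 hr
Savings = 0.002188 − 0.001094 = 0.001094 hr

Final: 0.001094 hr


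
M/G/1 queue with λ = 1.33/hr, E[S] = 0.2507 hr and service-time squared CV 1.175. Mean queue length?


ρ = λ·E[S] = 1.33·0.2507 = 0.3334
Lq = ρ²(1+C_s²)/(2(1−ρ)) = 0.1112·(1+1.175)/(2·0.6666)
= 0.1112·2.1750/1.3331 = 0.18138

Final: 0.18138


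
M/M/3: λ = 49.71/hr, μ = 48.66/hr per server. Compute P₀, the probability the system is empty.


a = λ/μ = 49.71/48.66 = 1.0216; ρ = a/c = 0.3405
Σ_{k=0}^{2} a^k/k! (terms k=0..2) = 1.00000 + 1.02158 + 0.52181 = 2.54339
Tail: a^3/(3!(1−ρ)) = 1.06614/(6·0.6595) = 0.26944
P₀ = 1/(2.54339 + 0.26944) = 1/2.81283 = 0.355514

Final: 0.355514


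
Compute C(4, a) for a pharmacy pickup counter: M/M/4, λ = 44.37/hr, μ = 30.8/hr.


a = λ/μ = 1.4406; ρ = a/4 = 0.3601
P₀ = 0.234910 (from M/M/c formula)
C(c,a) = [a^c/(c!(1−ρ))]·P₀ = [4.30680/(24·0.6399)]·0.234910
= 0.28045·0.234910 = 0.065882

Final: 0.065882


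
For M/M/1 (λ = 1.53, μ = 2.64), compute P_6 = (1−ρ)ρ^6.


ρ = 1.53/2.64 = 0.5795
P_n = (1−ρ)·ρ^n = (1 − 0.5795)·0.5795^6 = 0.4205·0.037890 = 0.015931

Final: 0.015931


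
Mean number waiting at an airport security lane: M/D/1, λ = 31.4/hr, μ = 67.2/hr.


ρ = 31.4/67.2 = 0.4673
M/D/1: Lq = ρ²/(2(1−ρ)) = 0.2183/(2·0.5327) = 0.20492

Final: 0.20492


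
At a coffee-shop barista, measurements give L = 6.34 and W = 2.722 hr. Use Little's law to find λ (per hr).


λ = L/W = 6.34/2.722 = 2.3292 /hr

Final: 2.3292 /hr


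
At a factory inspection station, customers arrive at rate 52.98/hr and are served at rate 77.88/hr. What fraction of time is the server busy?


ρ = λ/μ = 52.98/77.88 = 0.6803

Final: 0.6803


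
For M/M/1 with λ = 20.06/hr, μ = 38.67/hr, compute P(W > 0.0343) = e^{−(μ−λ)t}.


W ~ Exponential(μ−λ) for M/M/1.
μ − λ = 38.67 − 20.06 = 18.6100
P(W > t) = e^{−(μ−λ)t} = e^{−0.6383} = 0.528177

Final: 0.528177


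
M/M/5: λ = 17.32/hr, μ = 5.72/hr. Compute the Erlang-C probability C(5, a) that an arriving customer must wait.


a = λ/μ = 3.0280; ρ = a/5 = 0.6056
P₀ = 0.045208 (from M/M/c formula)
C(c,a) = [a^c/(c!(1−ρ))]·P₀ = [254.54191/(120·0.3944)]·0.045208
= 5.37818·0.045208 = 0.243135

Final: 0.243135


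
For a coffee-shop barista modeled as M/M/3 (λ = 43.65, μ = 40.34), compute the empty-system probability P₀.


a = λ/μ = 43.65/40.34 = 1.0821; ρ = a/c = 0.3607
Σ_{k=0}^{2} a^k/k! (terms k=0..2) = 1.00000 + 1.08205 + 0.58542 = 2.66747
Tail: a^3/(3!(1−ρ)) = 1.26691/(6·0.6393) = 0.33028
P₀ = 1/(2.66747 + 0.33028) = 1/2.99775 = 0.333584

Final: 0.333584


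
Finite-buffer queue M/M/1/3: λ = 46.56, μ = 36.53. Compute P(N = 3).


ρ = λ/μ = 46.56/36.53 = 1.2746
P_K = (1−ρ)ρ^K/(1−ρ^(K+1)) = (-0.2746·2.070570)/(1 − 2.639084)
= -0.568514/-1.639084 = 0.346849

Final: 0.346849


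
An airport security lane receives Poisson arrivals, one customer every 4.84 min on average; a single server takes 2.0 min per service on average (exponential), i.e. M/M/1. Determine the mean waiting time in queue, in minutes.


λ = 60/4.84 = 12.3967 /hr
μ = 60/2.0 = 30.0000 /hr
ρ = λ/μ = 12.3967/30.0000 = 0.4132
Wq = ρ/(μ−λ) = 0.4132/(30.0000−12.3967) = 0.02347 hr
In minutes: 0.02347·60 = 1.408 min

Final: 1.408 min


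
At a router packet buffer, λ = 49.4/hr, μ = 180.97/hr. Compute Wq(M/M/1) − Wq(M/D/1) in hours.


ρ = 49.4/180.97 = 0.2730
Wq(M/M/1) = ρ/(μ−λ) = 0.2730/131.57 = 0.002075 hr
Wq(M/D/1) = ρ/(2(μ−λ)) = 0.001037 hr
Savings = 0.002075 − 0.001037 = 0.001037 hr

Final: 0.001037 hr


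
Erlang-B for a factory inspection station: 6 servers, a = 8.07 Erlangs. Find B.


B(c,a) = (a^c/c!) / Σ_{k=0}^{c} a^k/k!
a^6/6! = 383.626599
Σ terms (k=0..6): 1.00000 + 8.07000 + 32.56245 + 87.59299 + 176.71886 + 285.22424 + 383.62660 = 974.795135
B = 383.626599/974.795135 = 0.393546

Final: 0.393546


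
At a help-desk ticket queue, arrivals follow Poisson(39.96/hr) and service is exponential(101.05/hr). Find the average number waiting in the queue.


ρ = 39.96/101.05 = 0.3954
Lq = ρ²/(1−ρ) = 0.1564/0.6046 = 0.2587

Final: 0.2587


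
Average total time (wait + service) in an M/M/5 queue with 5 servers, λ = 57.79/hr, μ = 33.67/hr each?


a = 1.7164; ρ = 0.3433; P₀ = 0.179127
Lq = P₀·a^c·ρ/(c!(1−ρ)²) = 0.01770
Wq = Lq/λ = 0.01770/57.79 = 0.0003062 hr
W = Wq + 1/μ = 0.0003062 + 0.02970 = 0.03001 hr

Final: 0.03001 hr


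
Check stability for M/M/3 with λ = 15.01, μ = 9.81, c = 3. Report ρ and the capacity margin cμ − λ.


Total capacity cμ = 3·9.81 = 29.43/hr
ρ = λ/(cμ) = 15.01/29.43 = 0.5100
Stable ⇔ ρ < 1: YES
Spare capacity = cμ − λ = 29.43 − 15.01 = 14.42/hr

Final: ρ = 0.5100; stable; margin = 14.42/hr


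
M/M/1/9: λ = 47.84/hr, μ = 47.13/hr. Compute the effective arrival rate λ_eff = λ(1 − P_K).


ρ = 1.0151; P_K = (1−ρ)ρ^9/(1−ρ^10) = 0.106862
λ_eff = λ(1 − P_K) = 47.84·(1 − 0.106862) = 47.84·0.893138 = 42.7277 /hr

Final: 42.7277 /hr


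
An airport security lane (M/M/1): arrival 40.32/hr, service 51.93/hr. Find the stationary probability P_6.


ρ = 40.32/51.93 = 0.7764
P_n = (1−ρ)·ρ^n = (1 − 0.7764)·0.7764^6 = 0.2236·0.219085 = 0.048981

Final: 0.048981


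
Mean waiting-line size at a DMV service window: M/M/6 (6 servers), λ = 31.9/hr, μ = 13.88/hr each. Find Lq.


a = λ/μ = 2.2983; ρ = a/6 = 0.3830
P₀ = 0.100088
Lq = P₀·a^c·ρ / (c!·(1−ρ)²) = 0.100088·147.36940·0.3830/(720·0.38063)
= 0.02062

Final: 0.02062


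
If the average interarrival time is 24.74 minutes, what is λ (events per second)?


λ = 1/(interarrival time) in consistent units.
1 second = 0.0166667 min, so λ = 0.0166667/24.74 = 0.0006737 per second

Final: 0.0006737 /sec


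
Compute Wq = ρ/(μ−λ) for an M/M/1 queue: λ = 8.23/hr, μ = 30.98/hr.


ρ = 8.23/30.98 = 0.2657
Wq = ρ/(μ−λ) = 0.2657/(30.98 − 8.23) = 0.2657/22.75 = 0.01168 hr

Final: 0.01168 hr


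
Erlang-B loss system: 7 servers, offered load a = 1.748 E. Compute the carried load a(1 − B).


B(7,1.748) = 0.001724 (Erlang-B)
Carried load = a(1 − B) = 1.748·(1 − 0.001724) = 1.748·0.998276 = 1.7450 E

Final: 1.7450 Erlangs


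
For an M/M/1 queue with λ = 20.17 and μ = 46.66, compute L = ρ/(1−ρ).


ρ = λ/μ = 20.17/46.66 = 0.4323
L = ρ/(1−ρ) = 0.4323/(1 − 0.4323) = 0.4323/0.5677 = 0.7614

Final: 0.7614


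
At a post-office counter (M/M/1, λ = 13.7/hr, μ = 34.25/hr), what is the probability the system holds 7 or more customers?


ρ = 13.7/34.25 = 0.4000
P(N ≥ n) = ρ^n = 0.4000^7 = 0.001638

Final: 0.001638


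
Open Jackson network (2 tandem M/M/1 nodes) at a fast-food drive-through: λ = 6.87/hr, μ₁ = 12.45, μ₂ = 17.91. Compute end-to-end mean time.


Each node sees arrival rate λ = 6.87/hr (tandem ⇒ throughput preserved).
W₁ = 1/(μ₁−λ) = 1/(12.45−6.87) = 0.17921 hr
W₂ = 1/(μ₂−λ) = 1/(17.91−6.87) = 0.09058 hr
W_total = W₁ + W₂ = 0.17921 + 0.09058 = 0.26979 hr

Final: 0.26979 hr


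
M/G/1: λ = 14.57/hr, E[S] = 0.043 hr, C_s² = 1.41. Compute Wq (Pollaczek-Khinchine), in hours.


ρ = λ·E[S] = 14.57·0.043 = 0.6265
E[S²] = E[S]²(1+C_s²) = 0.043²·(1+1.41) = 0.004456
Wq = λ·E[S²]/(2(1−ρ)) = 14.57·0.004456/(2·0.3735) = 0.08692 hr

Final: 0.08692 hr


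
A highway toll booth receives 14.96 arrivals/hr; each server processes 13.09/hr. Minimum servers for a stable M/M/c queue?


Stability requires cμ > λ ⇔ c > λ/μ.
λ/μ = 14.96/13.09 = 1.1429
Minimum integer c = ⌊1.1429⌋ + 1 = 2
Check: 2·13.09 = 26.18 > 14.96, while 1·13.09 = 13.09 ≤ 14.96

Final: 2 servers


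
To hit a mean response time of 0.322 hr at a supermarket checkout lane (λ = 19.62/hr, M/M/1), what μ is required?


W = 1/(μ−λ) ⇒ μ − λ = 1/W = 1/0.322 = 3.1056
μ = λ + 1/W = 19.62 + 3.1056 = 22.7256 per hr

Final: 22.7256 /hr


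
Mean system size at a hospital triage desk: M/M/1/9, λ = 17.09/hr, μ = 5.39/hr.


ρ = 17.09/5.39 = 3.1707
L = ρ[1 − (K+1)ρ^K + Kρ^(K+1)] / [(1−ρ)(1−ρ^(K+1))]
Numerator: 3.1707·(1 − 10·32387.667929 + 9·102691.140058) = 1903504.432870
Denominator: (-2.1707)·(-102690.140058) = 222908.096229
L = 1903504.432870/222908.096229 = 8.5394

Final: 8.5394


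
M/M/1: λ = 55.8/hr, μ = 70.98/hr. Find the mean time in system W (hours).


W = 1/(μ−λ) = 1/(70.98 − 55.8) = 1/15.18 = 0.06588 hr

Final: 0.06588 hr


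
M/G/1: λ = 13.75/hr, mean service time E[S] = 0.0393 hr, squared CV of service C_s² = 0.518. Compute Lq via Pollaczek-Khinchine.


ρ = λ·E[S] = 13.75·0.0393 = 0.5404
Lq = ρ²(1+C_s²)/(2(1−ρ)) = 0.2920·(1+0.518)/(2·0.4596)
= 0.2920·1.5180/0.9192 = 0.48220

Final: 0.48220


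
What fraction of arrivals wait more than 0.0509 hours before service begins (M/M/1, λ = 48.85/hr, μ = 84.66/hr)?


ρ = 48.85/84.66 = 0.5770
P(Wq > t) = ρ·e^{−(μ−λ)t} = 0.5770·e^{−1.8227}
= 0.5770·0.161584 = 0.093236

Final: 0.093236


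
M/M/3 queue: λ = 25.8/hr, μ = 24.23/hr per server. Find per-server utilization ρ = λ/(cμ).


ρ = λ/(cμ) = 25.8/(3·24.23) = 25.8/72.69 = 0.3549

Final: 0.3549


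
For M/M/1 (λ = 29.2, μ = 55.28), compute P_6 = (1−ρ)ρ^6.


ρ = 29.2/55.28 = 0.5282
P_n = (1−ρ)·ρ^n = (1 − 0.5282)·0.5282^6 = 0.4718·0.021721 = 0.010248

Final: 0.010248


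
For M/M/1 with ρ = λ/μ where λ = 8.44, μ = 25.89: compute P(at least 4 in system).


ρ = 8.44/25.89 = 0.3260
P(N ≥ n) = ρ^n = 0.3260^4 = 0.011294

Final: 0.011294
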